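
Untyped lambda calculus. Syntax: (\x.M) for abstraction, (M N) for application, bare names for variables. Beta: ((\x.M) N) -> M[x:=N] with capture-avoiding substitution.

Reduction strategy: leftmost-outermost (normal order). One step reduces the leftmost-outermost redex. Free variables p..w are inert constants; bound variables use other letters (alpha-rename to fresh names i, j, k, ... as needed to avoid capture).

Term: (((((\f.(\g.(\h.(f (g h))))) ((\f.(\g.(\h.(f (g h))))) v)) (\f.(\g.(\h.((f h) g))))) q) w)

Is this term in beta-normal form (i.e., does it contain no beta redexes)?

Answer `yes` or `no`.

Term: (((((\f.(\g.(\h.(f (g h))))) ((\f.(\g.(\h.(f (g h))))) v)) (\f.(\g.(\h.((f h) g))))) q) w)
Found 2 beta redex(es).

Answer: no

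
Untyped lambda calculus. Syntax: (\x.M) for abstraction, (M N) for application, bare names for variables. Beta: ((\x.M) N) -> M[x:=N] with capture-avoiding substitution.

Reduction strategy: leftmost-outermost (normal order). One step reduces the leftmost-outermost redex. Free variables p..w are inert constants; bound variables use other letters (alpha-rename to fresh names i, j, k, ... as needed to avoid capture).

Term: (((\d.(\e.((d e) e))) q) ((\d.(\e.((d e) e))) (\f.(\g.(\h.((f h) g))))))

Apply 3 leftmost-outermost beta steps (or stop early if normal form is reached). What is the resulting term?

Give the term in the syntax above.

Step 0: (((\d.(\e.((d e) e))) q) ((\d.(\e.((d e) e))) (\f.(\g.(\h.((f h) g))))))
Step 1: ((\e.((q e) e)) ((\d.(\e.((d e) e))) (\f.(\g.(\h.((f h) g))))))
Step 2: ((q ((\d.(\e.((d e) e))) (\f.(\g.(\h.((f h) g)))))) ((\d.(\e.((d e) e))) (\f.(\g.(\h.((f h) g))))))
Step 3: ((q (\e.(((\f.(\g.(\h.((f h) g)))) e) e))) ((\d.(\e.((d e) e))) (\f.(\g.(\h.((f h) g))))))

Answer: ((q (\e.(((\f.(\g.(\h.((f h) g)))) e) e))) ((\d.(\e.((d e) e))) (\f.(\g.(\h.((f h) g))))))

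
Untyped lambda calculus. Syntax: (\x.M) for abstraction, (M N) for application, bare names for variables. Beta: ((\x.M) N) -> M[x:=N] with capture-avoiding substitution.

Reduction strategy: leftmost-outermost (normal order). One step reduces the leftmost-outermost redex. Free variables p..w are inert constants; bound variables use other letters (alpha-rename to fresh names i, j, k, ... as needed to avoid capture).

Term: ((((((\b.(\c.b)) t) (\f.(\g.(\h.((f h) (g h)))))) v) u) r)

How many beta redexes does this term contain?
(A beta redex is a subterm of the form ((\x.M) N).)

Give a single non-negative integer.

Answer: 1

Derivation:
Term: ((((((\b.(\c.b)) t) (\f.(\g.(\h.((f h) (g h)))))) v) u) r)
  Redex: ((\b.(\c.b)) t)
Total redexes: 1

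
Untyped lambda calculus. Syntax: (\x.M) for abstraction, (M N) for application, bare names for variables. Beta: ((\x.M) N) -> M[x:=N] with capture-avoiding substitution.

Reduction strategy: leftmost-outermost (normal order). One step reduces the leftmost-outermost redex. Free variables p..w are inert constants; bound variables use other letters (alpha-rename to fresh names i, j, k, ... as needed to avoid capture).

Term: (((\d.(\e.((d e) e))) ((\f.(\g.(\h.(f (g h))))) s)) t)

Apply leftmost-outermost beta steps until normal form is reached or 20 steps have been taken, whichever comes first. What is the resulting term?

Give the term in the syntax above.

Answer: (s (t t))

Derivation:
Step 0: (((\d.(\e.((d e) e))) ((\f.(\g.(\h.(f (g h))))) s)) t)
Step 1: ((\e.((((\f.(\g.(\h.(f (g h))))) s) e) e)) t)
Step 2: ((((\f.(\g.(\h.(f (g h))))) s) t) t)
Step 3: (((\g.(\h.(s (g h)))) t) t)
Step 4: ((\h.(s (t h))) t)
Step 5: (s (t t))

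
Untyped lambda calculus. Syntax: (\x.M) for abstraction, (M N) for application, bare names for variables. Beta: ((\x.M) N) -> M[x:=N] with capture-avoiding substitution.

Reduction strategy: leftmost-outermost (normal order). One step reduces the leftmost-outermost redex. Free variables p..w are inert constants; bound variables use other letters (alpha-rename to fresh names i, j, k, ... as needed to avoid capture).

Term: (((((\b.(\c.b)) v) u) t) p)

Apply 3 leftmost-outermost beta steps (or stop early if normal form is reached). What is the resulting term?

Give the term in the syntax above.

Step 0: (((((\b.(\c.b)) v) u) t) p)
Step 1: ((((\c.v) u) t) p)
Step 2: ((v t) p)
Step 3: (normal form reached)

Answer: ((v t) p)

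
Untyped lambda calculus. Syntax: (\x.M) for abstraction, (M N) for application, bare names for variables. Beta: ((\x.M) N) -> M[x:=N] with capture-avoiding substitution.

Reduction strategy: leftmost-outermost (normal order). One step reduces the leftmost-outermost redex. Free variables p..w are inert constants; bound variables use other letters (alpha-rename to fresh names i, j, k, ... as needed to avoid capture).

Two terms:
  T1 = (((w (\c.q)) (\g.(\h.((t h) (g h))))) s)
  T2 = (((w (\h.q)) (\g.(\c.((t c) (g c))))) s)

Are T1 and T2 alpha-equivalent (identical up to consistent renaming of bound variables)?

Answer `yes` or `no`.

Answer: yes

Derivation:
Term 1: (((w (\c.q)) (\g.(\h.((t h) (g h))))) s)
Term 2: (((w (\h.q)) (\g.(\c.((t c) (g c))))) s)
Alpha-equivalence: compare structure up to binder renaming.
Result: True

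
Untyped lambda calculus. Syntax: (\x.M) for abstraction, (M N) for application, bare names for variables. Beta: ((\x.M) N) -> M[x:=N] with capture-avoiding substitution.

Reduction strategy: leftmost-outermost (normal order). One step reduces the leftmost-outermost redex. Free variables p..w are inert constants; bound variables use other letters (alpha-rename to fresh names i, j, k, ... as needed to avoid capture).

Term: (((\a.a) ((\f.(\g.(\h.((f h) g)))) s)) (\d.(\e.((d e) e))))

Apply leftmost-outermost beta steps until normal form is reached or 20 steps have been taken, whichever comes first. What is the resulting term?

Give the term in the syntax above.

Step 0: (((\a.a) ((\f.(\g.(\h.((f h) g)))) s)) (\d.(\e.((d e) e))))
Step 1: (((\f.(\g.(\h.((f h) g)))) s) (\d.(\e.((d e) e))))
Step 2: ((\g.(\h.((s h) g))) (\d.(\e.((d e) e))))
Step 3: (\h.((s h) (\d.(\e.((d e) e)))))

Answer: (\h.((s h) (\d.(\e.((d e) e)))))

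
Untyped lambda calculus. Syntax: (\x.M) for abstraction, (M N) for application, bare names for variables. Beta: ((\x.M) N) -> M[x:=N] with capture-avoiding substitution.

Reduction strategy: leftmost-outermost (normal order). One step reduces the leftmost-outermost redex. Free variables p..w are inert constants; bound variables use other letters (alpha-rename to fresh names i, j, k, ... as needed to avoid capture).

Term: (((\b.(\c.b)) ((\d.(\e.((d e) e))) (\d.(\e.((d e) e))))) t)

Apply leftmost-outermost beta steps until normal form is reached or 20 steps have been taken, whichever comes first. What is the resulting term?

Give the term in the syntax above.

Step 0: (((\b.(\c.b)) ((\d.(\e.((d e) e))) (\d.(\e.((d e) e))))) t)
Step 1: ((\c.((\d.(\e.((d e) e))) (\d.(\e.((d e) e))))) t)
Step 2: ((\d.(\e.((d e) e))) (\d.(\e.((d e) e))))
Step 3: (\e.(((\d.(\e.((d e) e))) e) e))
Step 4: (\e.((\i.((e i) i)) e))
Step 5: (\e.((e e) e))

Answer: (\e.((e e) e))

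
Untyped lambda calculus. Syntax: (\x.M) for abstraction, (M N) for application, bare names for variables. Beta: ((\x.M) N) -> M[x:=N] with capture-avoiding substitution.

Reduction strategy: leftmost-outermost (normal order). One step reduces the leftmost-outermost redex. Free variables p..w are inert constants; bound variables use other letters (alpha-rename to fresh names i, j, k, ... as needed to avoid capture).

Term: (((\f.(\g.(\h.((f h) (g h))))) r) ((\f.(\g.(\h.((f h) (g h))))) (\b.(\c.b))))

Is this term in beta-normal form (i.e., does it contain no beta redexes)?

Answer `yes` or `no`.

Term: (((\f.(\g.(\h.((f h) (g h))))) r) ((\f.(\g.(\h.((f h) (g h))))) (\b.(\c.b))))
Found 2 beta redex(es).

Answer: no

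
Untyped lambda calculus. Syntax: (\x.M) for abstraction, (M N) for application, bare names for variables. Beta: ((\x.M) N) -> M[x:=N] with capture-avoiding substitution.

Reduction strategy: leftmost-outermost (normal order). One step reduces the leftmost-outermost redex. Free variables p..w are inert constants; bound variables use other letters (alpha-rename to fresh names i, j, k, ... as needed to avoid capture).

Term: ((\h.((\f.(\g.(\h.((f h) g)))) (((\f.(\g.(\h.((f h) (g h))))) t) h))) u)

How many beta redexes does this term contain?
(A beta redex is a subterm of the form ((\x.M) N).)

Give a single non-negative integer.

Term: ((\h.((\f.(\g.(\h.((f h) g)))) (((\f.(\g.(\h.((f h) (g h))))) t) h))) u)
  Redex: ((\h.((\f.(\g.(\h.((f h) g)))) (((\f.(\g.(\h.((f h) (g h))))) t) h))) u)
  Redex: ((\f.(\g.(\h.((f h) g)))) (((\f.(\g.(\h.((f h) (g h))))) t) h))
  Redex: ((\f.(\g.(\h.((f h) (g h))))) t)
Total redexes: 3

Answer: 3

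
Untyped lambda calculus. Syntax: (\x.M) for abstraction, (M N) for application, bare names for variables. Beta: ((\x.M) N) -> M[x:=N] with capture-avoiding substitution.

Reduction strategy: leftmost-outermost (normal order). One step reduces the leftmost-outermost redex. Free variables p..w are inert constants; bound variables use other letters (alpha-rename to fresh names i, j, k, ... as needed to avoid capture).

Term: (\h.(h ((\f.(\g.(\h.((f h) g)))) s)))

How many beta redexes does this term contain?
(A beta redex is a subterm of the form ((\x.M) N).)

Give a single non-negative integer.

Answer: 1

Derivation:
Term: (\h.(h ((\f.(\g.(\h.((f h) g)))) s)))
  Redex: ((\f.(\g.(\h.((f h) g)))) s)
Total redexes: 1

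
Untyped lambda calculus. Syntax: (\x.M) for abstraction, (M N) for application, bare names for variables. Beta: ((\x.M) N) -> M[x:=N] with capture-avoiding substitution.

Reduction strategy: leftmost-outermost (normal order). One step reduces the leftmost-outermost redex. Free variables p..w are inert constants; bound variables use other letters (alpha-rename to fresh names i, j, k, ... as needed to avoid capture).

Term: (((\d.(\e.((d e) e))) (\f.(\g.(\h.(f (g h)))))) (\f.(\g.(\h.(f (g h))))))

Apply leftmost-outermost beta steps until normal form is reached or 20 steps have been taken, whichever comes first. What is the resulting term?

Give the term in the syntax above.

Step 0: (((\d.(\e.((d e) e))) (\f.(\g.(\h.(f (g h)))))) (\f.(\g.(\h.(f (g h))))))
Step 1: ((\e.(((\f.(\g.(\h.(f (g h))))) e) e)) (\f.(\g.(\h.(f (g h))))))
Step 2: (((\f.(\g.(\h.(f (g h))))) (\f.(\g.(\h.(f (g h)))))) (\f.(\g.(\h.(f (g h))))))
Step 3: ((\g.(\h.((\f.(\g.(\h.(f (g h))))) (g h)))) (\f.(\g.(\h.(f (g h))))))
Step 4: (\h.((\f.(\g.(\h.(f (g h))))) ((\f.(\g.(\h.(f (g h))))) h)))
Step 5: (\h.(\g.(\i.(((\f.(\g.(\h.(f (g h))))) h) (g i)))))
Step 6: (\h.(\g.(\i.((\g.(\i.(h (g i)))) (g i)))))
Step 7: (\h.(\g.(\i.(\j.(h ((g i) j))))))

Answer: (\h.(\g.(\i.(\j.(h ((g i) j))))))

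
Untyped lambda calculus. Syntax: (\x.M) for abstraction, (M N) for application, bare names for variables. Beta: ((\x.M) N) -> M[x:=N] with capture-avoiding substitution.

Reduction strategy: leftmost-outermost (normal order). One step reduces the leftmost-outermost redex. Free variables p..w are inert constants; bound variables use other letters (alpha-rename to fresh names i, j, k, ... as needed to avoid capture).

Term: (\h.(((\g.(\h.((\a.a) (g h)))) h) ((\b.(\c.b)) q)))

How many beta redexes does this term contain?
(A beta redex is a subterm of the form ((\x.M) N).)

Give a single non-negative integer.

Term: (\h.(((\g.(\h.((\a.a) (g h)))) h) ((\b.(\c.b)) q)))
  Redex: ((\g.(\h.((\a.a) (g h)))) h)
  Redex: ((\a.a) (g h))
  Redex: ((\b.(\c.b)) q)
Total redexes: 3

Answer: 3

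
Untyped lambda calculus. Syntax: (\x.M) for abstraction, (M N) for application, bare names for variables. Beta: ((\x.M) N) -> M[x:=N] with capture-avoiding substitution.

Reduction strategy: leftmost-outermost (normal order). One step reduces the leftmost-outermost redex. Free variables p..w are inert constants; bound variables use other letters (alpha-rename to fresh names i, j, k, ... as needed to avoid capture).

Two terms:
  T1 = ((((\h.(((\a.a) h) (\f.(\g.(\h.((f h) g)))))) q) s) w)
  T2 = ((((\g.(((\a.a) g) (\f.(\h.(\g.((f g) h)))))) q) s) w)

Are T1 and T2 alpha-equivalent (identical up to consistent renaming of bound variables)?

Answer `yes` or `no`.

Term 1: ((((\h.(((\a.a) h) (\f.(\g.(\h.((f h) g)))))) q) s) w)
Term 2: ((((\g.(((\a.a) g) (\f.(\h.(\g.((f g) h)))))) q) s) w)
Alpha-equivalence: compare structure up to binder renaming.
Result: True

Answer: yes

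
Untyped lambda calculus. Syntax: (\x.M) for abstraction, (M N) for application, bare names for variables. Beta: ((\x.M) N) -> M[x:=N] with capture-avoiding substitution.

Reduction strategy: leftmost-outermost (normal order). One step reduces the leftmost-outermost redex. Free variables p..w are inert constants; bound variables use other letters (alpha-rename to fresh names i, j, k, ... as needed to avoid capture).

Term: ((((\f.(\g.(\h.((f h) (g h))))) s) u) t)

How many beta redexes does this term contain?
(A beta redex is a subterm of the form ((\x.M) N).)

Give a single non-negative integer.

Term: ((((\f.(\g.(\h.((f h) (g h))))) s) u) t)
  Redex: ((\f.(\g.(\h.((f h) (g h))))) s)
Total redexes: 1

Answer: 1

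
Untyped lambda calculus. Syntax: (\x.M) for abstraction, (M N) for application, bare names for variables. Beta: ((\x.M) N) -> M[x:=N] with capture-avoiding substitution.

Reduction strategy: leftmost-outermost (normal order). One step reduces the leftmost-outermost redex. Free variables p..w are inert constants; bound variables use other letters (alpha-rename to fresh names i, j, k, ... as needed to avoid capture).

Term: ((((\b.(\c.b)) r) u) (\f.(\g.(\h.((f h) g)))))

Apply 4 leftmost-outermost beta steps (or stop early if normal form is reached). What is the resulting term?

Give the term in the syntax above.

Step 0: ((((\b.(\c.b)) r) u) (\f.(\g.(\h.((f h) g)))))
Step 1: (((\c.r) u) (\f.(\g.(\h.((f h) g)))))
Step 2: (r (\f.(\g.(\h.((f h) g)))))
Step 3: (normal form reached)

Answer: (r (\f.(\g.(\h.((f h) g)))))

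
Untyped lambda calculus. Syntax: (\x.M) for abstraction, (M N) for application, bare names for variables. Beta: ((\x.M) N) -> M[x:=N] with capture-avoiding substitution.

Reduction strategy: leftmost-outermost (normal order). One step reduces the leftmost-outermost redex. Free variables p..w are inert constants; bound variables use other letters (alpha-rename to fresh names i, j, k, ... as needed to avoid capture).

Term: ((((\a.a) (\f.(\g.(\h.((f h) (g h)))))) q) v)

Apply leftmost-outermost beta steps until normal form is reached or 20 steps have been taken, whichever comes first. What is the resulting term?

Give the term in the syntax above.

Step 0: ((((\a.a) (\f.(\g.(\h.((f h) (g h)))))) q) v)
Step 1: (((\f.(\g.(\h.((f h) (g h))))) q) v)
Step 2: ((\g.(\h.((q h) (g h)))) v)
Step 3: (\h.((q h) (v h)))

Answer: (\h.((q h) (v h)))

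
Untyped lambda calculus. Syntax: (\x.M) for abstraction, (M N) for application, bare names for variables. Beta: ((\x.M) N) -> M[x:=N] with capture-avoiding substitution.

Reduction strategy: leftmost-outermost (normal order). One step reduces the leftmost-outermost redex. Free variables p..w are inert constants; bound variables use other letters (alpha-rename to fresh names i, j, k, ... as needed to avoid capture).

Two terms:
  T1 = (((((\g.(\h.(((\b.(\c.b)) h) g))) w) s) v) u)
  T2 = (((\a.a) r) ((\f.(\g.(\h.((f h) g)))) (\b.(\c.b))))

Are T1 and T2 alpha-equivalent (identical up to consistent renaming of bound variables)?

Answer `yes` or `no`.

Answer: no

Derivation:
Term 1: (((((\g.(\h.(((\b.(\c.b)) h) g))) w) s) v) u)
Term 2: (((\a.a) r) ((\f.(\g.(\h.((f h) g)))) (\b.(\c.b))))
Alpha-equivalence: compare structure up to binder renaming.
Result: False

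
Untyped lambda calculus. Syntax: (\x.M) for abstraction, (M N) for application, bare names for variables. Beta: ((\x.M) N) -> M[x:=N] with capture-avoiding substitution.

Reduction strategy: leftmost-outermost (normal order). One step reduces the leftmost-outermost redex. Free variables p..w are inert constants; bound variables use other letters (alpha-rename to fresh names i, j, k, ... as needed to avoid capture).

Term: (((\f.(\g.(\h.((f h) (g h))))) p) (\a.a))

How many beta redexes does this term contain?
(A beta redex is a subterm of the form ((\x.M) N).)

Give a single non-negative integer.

Term: (((\f.(\g.(\h.((f h) (g h))))) p) (\a.a))
  Redex: ((\f.(\g.(\h.((f h) (g h))))) p)
Total redexes: 1

Answer: 1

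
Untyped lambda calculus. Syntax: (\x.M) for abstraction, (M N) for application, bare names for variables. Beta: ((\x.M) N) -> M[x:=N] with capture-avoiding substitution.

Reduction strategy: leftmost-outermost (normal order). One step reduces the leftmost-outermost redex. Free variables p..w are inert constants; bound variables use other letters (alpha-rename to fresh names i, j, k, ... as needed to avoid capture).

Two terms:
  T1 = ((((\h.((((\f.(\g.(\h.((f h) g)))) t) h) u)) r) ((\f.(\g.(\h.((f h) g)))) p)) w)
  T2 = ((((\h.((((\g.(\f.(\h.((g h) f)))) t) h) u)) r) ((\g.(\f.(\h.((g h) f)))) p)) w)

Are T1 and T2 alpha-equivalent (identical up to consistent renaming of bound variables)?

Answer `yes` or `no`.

Answer: yes

Derivation:
Term 1: ((((\h.((((\f.(\g.(\h.((f h) g)))) t) h) u)) r) ((\f.(\g.(\h.((f h) g)))) p)) w)
Term 2: ((((\h.((((\g.(\f.(\h.((g h) f)))) t) h) u)) r) ((\g.(\f.(\h.((g h) f)))) p)) w)
Alpha-equivalence: compare structure up to binder renaming.
Result: True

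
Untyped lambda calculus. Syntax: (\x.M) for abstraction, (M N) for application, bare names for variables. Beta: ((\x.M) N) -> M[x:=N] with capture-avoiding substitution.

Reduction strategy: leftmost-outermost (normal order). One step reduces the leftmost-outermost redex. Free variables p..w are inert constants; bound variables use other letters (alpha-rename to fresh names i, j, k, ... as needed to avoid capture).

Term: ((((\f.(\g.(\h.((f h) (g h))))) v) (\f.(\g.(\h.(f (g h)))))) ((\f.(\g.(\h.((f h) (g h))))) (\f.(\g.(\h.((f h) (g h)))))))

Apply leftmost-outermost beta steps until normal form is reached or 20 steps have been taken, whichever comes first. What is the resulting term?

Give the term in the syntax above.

Answer: ((v (\g.(\h.(\i.((h i) ((g h) i)))))) (\g.(\h.(\i.(\j.((i j) (((g h) i) j)))))))

Derivation:
Step 0: ((((\f.(\g.(\h.((f h) (g h))))) v) (\f.(\g.(\h.(f (g h)))))) ((\f.(\g.(\h.((f h) (g h))))) (\f.(\g.(\h.((f h) (g h)))))))
Step 1: (((\g.(\h.((v h) (g h)))) (\f.(\g.(\h.(f (g h)))))) ((\f.(\g.(\h.((f h) (g h))))) (\f.(\g.(\h.((f h) (g h)))))))
Step 2: ((\h.((v h) ((\f.(\g.(\h.(f (g h))))) h))) ((\f.(\g.(\h.((f h) (g h))))) (\f.(\g.(\h.((f h) (g h)))))))
Step 3: ((v ((\f.(\g.(\h.((f h) (g h))))) (\f.(\g.(\h.((f h) (g h))))))) ((\f.(\g.(\h.(f (g h))))) ((\f.(\g.(\h.((f h) (g h))))) (\f.(\g.(\h.((f h) (g h))))))))
Step 4: ((v (\g.(\h.(((\f.(\g.(\h.((f h) (g h))))) h) (g h))))) ((\f.(\g.(\h.(f (g h))))) ((\f.(\g.(\h.((f h) (g h))))) (\f.(\g.(\h.((f h) (g h))))))))
Step 5: ((v (\g.(\h.((\g.(\i.((h i) (g i)))) (g h))))) ((\f.(\g.(\h.(f (g h))))) ((\f.(\g.(\h.((f h) (g h))))) (\f.(\g.(\h.((f h) (g h))))))))
Step 6: ((v (\g.(\h.(\i.((h i) ((g h) i)))))) ((\f.(\g.(\h.(f (g h))))) ((\f.(\g.(\h.((f h) (g h))))) (\f.(\g.(\h.((f h) (g h))))))))
Step 7: ((v (\g.(\h.(\i.((h i) ((g h) i)))))) (\g.(\h.(((\f.(\g.(\h.((f h) (g h))))) (\f.(\g.(\h.((f h) (g h)))))) (g h)))))
Step 8: ((v (\g.(\h.(\i.((h i) ((g h) i)))))) (\g.(\h.((\g.(\h.(((\f.(\g.(\h.((f h) (g h))))) h) (g h)))) (g h)))))
Step 9: ((v (\g.(\h.(\i.((h i) ((g h) i)))))) (\g.(\h.(\i.(((\f.(\g.(\h.((f h) (g h))))) i) ((g h) i))))))
Step 10: ((v (\g.(\h.(\i.((h i) ((g h) i)))))) (\g.(\h.(\i.((\g.(\h.((i h) (g h)))) ((g h) i))))))
Step 11: ((v (\g.(\h.(\i.((h i) ((g h) i)))))) (\g.(\h.(\i.(\j.((i j) (((g h) i) j)))))))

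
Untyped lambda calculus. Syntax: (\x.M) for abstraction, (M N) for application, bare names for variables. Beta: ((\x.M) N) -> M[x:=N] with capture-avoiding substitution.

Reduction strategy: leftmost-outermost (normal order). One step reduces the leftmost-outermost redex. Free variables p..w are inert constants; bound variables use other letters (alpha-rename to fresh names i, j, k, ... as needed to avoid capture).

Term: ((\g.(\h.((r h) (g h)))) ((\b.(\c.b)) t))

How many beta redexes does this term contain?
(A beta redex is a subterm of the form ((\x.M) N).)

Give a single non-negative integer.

Answer: 2

Derivation:
Term: ((\g.(\h.((r h) (g h)))) ((\b.(\c.b)) t))
  Redex: ((\g.(\h.((r h) (g h)))) ((\b.(\c.b)) t))
  Redex: ((\b.(\c.b)) t)
Total redexes: 2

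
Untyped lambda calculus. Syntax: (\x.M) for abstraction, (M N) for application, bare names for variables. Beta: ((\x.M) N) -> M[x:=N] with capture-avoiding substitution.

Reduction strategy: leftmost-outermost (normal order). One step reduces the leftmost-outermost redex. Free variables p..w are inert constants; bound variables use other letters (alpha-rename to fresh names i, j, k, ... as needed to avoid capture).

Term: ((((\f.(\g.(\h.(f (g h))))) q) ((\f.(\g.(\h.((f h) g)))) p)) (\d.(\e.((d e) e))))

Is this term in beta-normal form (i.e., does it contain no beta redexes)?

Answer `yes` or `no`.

Answer: no

Derivation:
Term: ((((\f.(\g.(\h.(f (g h))))) q) ((\f.(\g.(\h.((f h) g)))) p)) (\d.(\e.((d e) e))))
Found 2 beta redex(es).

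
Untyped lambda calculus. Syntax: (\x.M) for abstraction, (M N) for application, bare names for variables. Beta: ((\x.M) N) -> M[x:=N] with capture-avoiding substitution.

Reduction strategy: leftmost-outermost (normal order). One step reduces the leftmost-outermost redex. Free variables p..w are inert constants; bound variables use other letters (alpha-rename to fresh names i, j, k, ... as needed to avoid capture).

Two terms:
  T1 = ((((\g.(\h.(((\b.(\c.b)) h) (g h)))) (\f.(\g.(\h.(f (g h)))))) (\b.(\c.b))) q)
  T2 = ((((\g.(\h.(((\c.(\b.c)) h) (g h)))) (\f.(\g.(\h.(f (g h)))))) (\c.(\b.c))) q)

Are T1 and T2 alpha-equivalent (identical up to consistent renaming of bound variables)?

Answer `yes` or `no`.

Answer: yes

Derivation:
Term 1: ((((\g.(\h.(((\b.(\c.b)) h) (g h)))) (\f.(\g.(\h.(f (g h)))))) (\b.(\c.b))) q)
Term 2: ((((\g.(\h.(((\c.(\b.c)) h) (g h)))) (\f.(\g.(\h.(f (g h)))))) (\c.(\b.c))) q)
Alpha-equivalence: compare structure up to binder renaming.
Result: True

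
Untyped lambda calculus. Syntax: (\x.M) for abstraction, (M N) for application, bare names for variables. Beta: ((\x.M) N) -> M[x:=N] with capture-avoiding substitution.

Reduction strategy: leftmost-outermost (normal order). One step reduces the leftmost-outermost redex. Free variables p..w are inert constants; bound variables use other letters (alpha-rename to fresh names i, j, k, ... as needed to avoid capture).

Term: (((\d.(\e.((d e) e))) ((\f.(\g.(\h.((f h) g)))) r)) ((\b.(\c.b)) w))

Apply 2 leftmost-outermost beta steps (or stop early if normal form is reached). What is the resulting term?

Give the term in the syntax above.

Step 0: (((\d.(\e.((d e) e))) ((\f.(\g.(\h.((f h) g)))) r)) ((\b.(\c.b)) w))
Step 1: ((\e.((((\f.(\g.(\h.((f h) g)))) r) e) e)) ((\b.(\c.b)) w))
Step 2: ((((\f.(\g.(\h.((f h) g)))) r) ((\b.(\c.b)) w)) ((\b.(\c.b)) w))

Answer: ((((\f.(\g.(\h.((f h) g)))) r) ((\b.(\c.b)) w)) ((\b.(\c.b)) w))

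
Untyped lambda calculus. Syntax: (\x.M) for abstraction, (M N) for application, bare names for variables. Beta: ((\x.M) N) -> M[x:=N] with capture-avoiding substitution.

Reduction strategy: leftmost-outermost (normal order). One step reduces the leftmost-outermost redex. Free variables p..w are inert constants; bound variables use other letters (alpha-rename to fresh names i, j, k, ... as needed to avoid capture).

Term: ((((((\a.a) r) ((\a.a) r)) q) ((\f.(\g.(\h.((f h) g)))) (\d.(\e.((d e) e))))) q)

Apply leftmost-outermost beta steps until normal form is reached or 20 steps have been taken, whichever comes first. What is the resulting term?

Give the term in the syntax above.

Step 0: ((((((\a.a) r) ((\a.a) r)) q) ((\f.(\g.(\h.((f h) g)))) (\d.(\e.((d e) e))))) q)
Step 1: ((((r ((\a.a) r)) q) ((\f.(\g.(\h.((f h) g)))) (\d.(\e.((d e) e))))) q)
Step 2: ((((r r) q) ((\f.(\g.(\h.((f h) g)))) (\d.(\e.((d e) e))))) q)
Step 3: ((((r r) q) (\g.(\h.(((\d.(\e.((d e) e))) h) g)))) q)
Step 4: ((((r r) q) (\g.(\h.((\e.((h e) e)) g)))) q)
Step 5: ((((r r) q) (\g.(\h.((h g) g)))) q)

Answer: ((((r r) q) (\g.(\h.((h g) g)))) q)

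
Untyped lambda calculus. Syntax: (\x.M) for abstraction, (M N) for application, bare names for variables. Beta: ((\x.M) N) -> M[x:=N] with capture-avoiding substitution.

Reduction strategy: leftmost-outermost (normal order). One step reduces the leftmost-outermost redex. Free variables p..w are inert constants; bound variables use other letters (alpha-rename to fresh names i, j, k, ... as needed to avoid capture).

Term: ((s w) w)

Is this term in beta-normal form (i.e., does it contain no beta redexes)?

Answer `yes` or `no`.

Term: ((s w) w)
No beta redexes found.

Answer: yes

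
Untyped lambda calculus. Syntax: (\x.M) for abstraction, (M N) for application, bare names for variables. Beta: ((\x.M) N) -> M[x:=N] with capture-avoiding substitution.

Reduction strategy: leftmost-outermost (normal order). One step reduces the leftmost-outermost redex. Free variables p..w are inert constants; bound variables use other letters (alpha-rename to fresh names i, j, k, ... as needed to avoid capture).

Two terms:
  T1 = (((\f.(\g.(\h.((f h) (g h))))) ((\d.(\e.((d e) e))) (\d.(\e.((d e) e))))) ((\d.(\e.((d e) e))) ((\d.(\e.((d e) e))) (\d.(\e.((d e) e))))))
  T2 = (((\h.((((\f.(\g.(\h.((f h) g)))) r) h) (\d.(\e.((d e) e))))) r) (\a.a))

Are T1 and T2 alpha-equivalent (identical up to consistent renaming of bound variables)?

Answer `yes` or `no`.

Answer: no

Derivation:
Term 1: (((\f.(\g.(\h.((f h) (g h))))) ((\d.(\e.((d e) e))) (\d.(\e.((d e) e))))) ((\d.(\e.((d e) e))) ((\d.(\e.((d e) e))) (\d.(\e.((d e) e))))))
Term 2: (((\h.((((\f.(\g.(\h.((f h) g)))) r) h) (\d.(\e.((d e) e))))) r) (\a.a))
Alpha-equivalence: compare structure up to binder renaming.
Result: False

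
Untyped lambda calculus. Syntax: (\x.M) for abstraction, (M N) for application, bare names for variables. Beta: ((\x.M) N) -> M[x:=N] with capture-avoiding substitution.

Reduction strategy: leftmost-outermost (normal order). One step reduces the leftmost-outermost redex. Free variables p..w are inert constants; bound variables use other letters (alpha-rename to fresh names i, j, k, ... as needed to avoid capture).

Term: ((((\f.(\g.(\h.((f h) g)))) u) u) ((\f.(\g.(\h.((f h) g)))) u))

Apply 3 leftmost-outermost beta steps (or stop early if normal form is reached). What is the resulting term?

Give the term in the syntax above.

Answer: ((u ((\f.(\g.(\h.((f h) g)))) u)) u)

Derivation:
Step 0: ((((\f.(\g.(\h.((f h) g)))) u) u) ((\f.(\g.(\h.((f h) g)))) u))
Step 1: (((\g.(\h.((u h) g))) u) ((\f.(\g.(\h.((f h) g)))) u))
Step 2: ((\h.((u h) u)) ((\f.(\g.(\h.((f h) g)))) u))
Step 3: ((u ((\f.(\g.(\h.((f h) g)))) u)) u)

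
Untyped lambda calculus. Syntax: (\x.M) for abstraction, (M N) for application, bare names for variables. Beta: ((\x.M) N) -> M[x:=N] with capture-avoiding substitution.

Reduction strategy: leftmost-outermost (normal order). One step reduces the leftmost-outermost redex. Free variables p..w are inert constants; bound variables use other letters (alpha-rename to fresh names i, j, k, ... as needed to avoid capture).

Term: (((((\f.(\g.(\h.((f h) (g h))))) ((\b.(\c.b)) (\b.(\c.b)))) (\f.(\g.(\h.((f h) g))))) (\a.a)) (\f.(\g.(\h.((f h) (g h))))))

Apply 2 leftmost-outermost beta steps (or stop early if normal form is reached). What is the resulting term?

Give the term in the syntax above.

Step 0: (((((\f.(\g.(\h.((f h) (g h))))) ((\b.(\c.b)) (\b.(\c.b)))) (\f.(\g.(\h.((f h) g))))) (\a.a)) (\f.(\g.(\h.((f h) (g h))))))
Step 1: ((((\g.(\h.((((\b.(\c.b)) (\b.(\c.b))) h) (g h)))) (\f.(\g.(\h.((f h) g))))) (\a.a)) (\f.(\g.(\h.((f h) (g h))))))
Step 2: (((\h.((((\b.(\c.b)) (\b.(\c.b))) h) ((\f.(\g.(\h.((f h) g)))) h))) (\a.a)) (\f.(\g.(\h.((f h) (g h))))))

Answer: (((\h.((((\b.(\c.b)) (\b.(\c.b))) h) ((\f.(\g.(\h.((f h) g)))) h))) (\a.a)) (\f.(\g.(\h.((f h) (g h))))))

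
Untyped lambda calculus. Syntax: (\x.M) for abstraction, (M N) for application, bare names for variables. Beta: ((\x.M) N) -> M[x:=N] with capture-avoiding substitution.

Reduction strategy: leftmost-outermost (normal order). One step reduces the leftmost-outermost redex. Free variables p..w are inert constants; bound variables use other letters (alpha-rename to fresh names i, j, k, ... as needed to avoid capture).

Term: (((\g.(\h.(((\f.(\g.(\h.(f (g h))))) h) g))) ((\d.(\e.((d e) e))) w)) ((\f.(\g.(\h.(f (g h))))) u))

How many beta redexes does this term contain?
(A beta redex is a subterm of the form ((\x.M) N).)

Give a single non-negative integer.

Term: (((\g.(\h.(((\f.(\g.(\h.(f (g h))))) h) g))) ((\d.(\e.((d e) e))) w)) ((\f.(\g.(\h.(f (g h))))) u))
  Redex: ((\g.(\h.(((\f.(\g.(\h.(f (g h))))) h) g))) ((\d.(\e.((d e) e))) w))
  Redex: ((\f.(\g.(\h.(f (g h))))) h)
  Redex: ((\d.(\e.((d e) e))) w)
  Redex: ((\f.(\g.(\h.(f (g h))))) u)
Total redexes: 4

Answer: 4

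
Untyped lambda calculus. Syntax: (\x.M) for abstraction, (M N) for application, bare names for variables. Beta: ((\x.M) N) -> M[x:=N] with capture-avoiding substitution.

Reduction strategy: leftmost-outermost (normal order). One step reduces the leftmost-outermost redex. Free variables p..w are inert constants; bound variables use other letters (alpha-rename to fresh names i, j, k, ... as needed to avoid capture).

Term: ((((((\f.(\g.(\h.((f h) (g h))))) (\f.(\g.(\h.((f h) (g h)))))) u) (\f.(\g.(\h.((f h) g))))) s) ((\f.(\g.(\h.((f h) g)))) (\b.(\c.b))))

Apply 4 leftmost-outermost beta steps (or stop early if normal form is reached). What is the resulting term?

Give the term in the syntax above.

Answer: ((((\g.(\h.(((\f.(\g.(\h.((f h) g)))) h) (g h)))) (u (\f.(\g.(\h.((f h) g)))))) s) ((\f.(\g.(\h.((f h) g)))) (\b.(\c.b))))

Derivation:
Step 0: ((((((\f.(\g.(\h.((f h) (g h))))) (\f.(\g.(\h.((f h) (g h)))))) u) (\f.(\g.(\h.((f h) g))))) s) ((\f.(\g.(\h.((f h) g)))) (\b.(\c.b))))
Step 1: (((((\g.(\h.(((\f.(\g.(\h.((f h) (g h))))) h) (g h)))) u) (\f.(\g.(\h.((f h) g))))) s) ((\f.(\g.(\h.((f h) g)))) (\b.(\c.b))))
Step 2: ((((\h.(((\f.(\g.(\h.((f h) (g h))))) h) (u h))) (\f.(\g.(\h.((f h) g))))) s) ((\f.(\g.(\h.((f h) g)))) (\b.(\c.b))))
Step 3: (((((\f.(\g.(\h.((f h) (g h))))) (\f.(\g.(\h.((f h) g))))) (u (\f.(\g.(\h.((f h) g)))))) s) ((\f.(\g.(\h.((f h) g)))) (\b.(\c.b))))
Step 4: ((((\g.(\h.(((\f.(\g.(\h.((f h) g)))) h) (g h)))) (u (\f.(\g.(\h.((f h) g)))))) s) ((\f.(\g.(\h.((f h) g)))) (\b.(\c.b))))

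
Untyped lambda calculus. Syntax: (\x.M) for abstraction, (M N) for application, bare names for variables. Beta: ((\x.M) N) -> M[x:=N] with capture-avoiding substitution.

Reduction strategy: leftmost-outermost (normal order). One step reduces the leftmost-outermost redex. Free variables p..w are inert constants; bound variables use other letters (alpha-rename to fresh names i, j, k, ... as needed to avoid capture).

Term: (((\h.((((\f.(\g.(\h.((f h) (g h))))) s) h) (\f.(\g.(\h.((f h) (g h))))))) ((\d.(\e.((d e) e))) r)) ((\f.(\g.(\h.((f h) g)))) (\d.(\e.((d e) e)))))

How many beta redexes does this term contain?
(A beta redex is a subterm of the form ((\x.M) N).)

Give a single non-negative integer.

Answer: 4

Derivation:
Term: (((\h.((((\f.(\g.(\h.((f h) (g h))))) s) h) (\f.(\g.(\h.((f h) (g h))))))) ((\d.(\e.((d e) e))) r)) ((\f.(\g.(\h.((f h) g)))) (\d.(\e.((d e) e)))))
  Redex: ((\h.((((\f.(\g.(\h.((f h) (g h))))) s) h) (\f.(\g.(\h.((f h) (g h))))))) ((\d.(\e.((d e) e))) r))
  Redex: ((\f.(\g.(\h.((f h) (g h))))) s)
  Redex: ((\d.(\e.((d e) e))) r)
  Redex: ((\f.(\g.(\h.((f h) g)))) (\d.(\e.((d e) e))))
Total redexes: 4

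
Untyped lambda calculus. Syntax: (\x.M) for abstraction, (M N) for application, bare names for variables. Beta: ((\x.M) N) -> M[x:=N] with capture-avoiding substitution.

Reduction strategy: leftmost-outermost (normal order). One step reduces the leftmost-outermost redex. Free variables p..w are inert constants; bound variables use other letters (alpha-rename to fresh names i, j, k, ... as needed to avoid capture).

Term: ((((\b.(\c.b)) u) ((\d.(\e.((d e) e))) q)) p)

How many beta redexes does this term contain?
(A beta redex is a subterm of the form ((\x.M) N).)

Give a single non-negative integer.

Term: ((((\b.(\c.b)) u) ((\d.(\e.((d e) e))) q)) p)
  Redex: ((\b.(\c.b)) u)
  Redex: ((\d.(\e.((d e) e))) q)
Total redexes: 2

Answer: 2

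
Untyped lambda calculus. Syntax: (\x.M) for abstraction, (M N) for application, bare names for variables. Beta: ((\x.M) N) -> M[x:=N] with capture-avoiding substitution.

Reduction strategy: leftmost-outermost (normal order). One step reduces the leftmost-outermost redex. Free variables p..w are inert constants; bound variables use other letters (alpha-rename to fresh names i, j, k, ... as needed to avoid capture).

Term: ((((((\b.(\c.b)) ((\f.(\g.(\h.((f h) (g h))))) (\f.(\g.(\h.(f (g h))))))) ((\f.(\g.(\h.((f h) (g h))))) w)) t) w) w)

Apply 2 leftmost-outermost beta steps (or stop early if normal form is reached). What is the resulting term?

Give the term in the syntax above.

Step 0: ((((((\b.(\c.b)) ((\f.(\g.(\h.((f h) (g h))))) (\f.(\g.(\h.(f (g h))))))) ((\f.(\g.(\h.((f h) (g h))))) w)) t) w) w)
Step 1: (((((\c.((\f.(\g.(\h.((f h) (g h))))) (\f.(\g.(\h.(f (g h))))))) ((\f.(\g.(\h.((f h) (g h))))) w)) t) w) w)
Step 2: (((((\f.(\g.(\h.((f h) (g h))))) (\f.(\g.(\h.(f (g h)))))) t) w) w)

Answer: (((((\f.(\g.(\h.((f h) (g h))))) (\f.(\g.(\h.(f (g h)))))) t) w) w)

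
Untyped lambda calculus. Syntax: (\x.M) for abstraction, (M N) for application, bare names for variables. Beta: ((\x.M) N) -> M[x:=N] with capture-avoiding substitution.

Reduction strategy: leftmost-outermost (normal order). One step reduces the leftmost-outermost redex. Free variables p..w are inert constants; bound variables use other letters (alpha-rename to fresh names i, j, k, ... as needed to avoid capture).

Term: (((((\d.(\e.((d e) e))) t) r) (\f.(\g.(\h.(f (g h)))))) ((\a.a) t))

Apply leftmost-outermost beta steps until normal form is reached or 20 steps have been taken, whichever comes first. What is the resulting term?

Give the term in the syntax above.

Answer: ((((t r) r) (\f.(\g.(\h.(f (g h)))))) t)

Derivation:
Step 0: (((((\d.(\e.((d e) e))) t) r) (\f.(\g.(\h.(f (g h)))))) ((\a.a) t))
Step 1: ((((\e.((t e) e)) r) (\f.(\g.(\h.(f (g h)))))) ((\a.a) t))
Step 2: ((((t r) r) (\f.(\g.(\h.(f (g h)))))) ((\a.a) t))
Step 3: ((((t r) r) (\f.(\g.(\h.(f (g h)))))) t)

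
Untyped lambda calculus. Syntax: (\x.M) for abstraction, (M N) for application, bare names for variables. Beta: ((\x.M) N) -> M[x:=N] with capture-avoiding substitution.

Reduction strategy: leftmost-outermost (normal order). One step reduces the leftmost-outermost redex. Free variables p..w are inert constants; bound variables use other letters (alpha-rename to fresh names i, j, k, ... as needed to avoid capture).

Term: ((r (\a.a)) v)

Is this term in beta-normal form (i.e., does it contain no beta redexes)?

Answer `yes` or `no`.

Term: ((r (\a.a)) v)
No beta redexes found.

Answer: yes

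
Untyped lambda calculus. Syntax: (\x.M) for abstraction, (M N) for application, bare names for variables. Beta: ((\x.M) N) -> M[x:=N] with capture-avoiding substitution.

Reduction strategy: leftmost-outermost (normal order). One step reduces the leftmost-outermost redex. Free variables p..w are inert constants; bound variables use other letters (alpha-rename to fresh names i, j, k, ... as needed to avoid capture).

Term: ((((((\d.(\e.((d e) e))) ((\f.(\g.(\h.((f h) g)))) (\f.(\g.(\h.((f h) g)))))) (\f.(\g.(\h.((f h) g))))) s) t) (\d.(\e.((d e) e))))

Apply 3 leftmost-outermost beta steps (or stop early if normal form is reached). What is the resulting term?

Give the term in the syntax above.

Answer: ((((((\g.(\h.(((\f.(\g.(\h.((f h) g)))) h) g))) (\f.(\g.(\h.((f h) g))))) (\f.(\g.(\h.((f h) g))))) s) t) (\d.(\e.((d e) e))))

Derivation:
Step 0: ((((((\d.(\e.((d e) e))) ((\f.(\g.(\h.((f h) g)))) (\f.(\g.(\h.((f h) g)))))) (\f.(\g.(\h.((f h) g))))) s) t) (\d.(\e.((d e) e))))
Step 1: (((((\e.((((\f.(\g.(\h.((f h) g)))) (\f.(\g.(\h.((f h) g))))) e) e)) (\f.(\g.(\h.((f h) g))))) s) t) (\d.(\e.((d e) e))))
Step 2: (((((((\f.(\g.(\h.((f h) g)))) (\f.(\g.(\h.((f h) g))))) (\f.(\g.(\h.((f h) g))))) (\f.(\g.(\h.((f h) g))))) s) t) (\d.(\e.((d e) e))))
Step 3: ((((((\g.(\h.(((\f.(\g.(\h.((f h) g)))) h) g))) (\f.(\g.(\h.((f h) g))))) (\f.(\g.(\h.((f h) g))))) s) t) (\d.(\e.((d e) e))))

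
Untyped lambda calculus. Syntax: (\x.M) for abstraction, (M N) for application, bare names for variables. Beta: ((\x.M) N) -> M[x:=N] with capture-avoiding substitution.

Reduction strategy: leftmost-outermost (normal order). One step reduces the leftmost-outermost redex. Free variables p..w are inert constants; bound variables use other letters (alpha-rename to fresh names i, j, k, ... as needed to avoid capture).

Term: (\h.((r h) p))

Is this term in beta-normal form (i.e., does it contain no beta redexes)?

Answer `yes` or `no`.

Term: (\h.((r h) p))
No beta redexes found.

Answer: yes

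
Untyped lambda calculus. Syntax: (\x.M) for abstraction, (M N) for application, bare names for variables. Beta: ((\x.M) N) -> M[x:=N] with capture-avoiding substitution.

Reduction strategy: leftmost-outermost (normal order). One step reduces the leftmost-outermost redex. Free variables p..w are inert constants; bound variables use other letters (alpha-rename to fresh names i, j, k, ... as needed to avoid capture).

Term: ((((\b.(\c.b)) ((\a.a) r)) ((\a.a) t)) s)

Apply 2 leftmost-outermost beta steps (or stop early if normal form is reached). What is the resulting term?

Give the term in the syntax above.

Step 0: ((((\b.(\c.b)) ((\a.a) r)) ((\a.a) t)) s)
Step 1: (((\c.((\a.a) r)) ((\a.a) t)) s)
Step 2: (((\a.a) r) s)

Answer: (((\a.a) r) s)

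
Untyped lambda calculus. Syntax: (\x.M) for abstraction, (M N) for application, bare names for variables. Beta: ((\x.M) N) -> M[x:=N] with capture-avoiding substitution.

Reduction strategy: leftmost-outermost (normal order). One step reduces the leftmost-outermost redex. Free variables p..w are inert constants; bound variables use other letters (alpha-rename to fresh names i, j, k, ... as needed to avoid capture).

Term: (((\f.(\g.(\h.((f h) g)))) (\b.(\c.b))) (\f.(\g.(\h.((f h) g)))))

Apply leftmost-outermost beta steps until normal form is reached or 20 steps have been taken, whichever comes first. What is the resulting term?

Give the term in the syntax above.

Step 0: (((\f.(\g.(\h.((f h) g)))) (\b.(\c.b))) (\f.(\g.(\h.((f h) g)))))
Step 1: ((\g.(\h.(((\b.(\c.b)) h) g))) (\f.(\g.(\h.((f h) g)))))
Step 2: (\h.(((\b.(\c.b)) h) (\f.(\g.(\h.((f h) g))))))
Step 3: (\h.((\c.h) (\f.(\g.(\h.((f h) g))))))
Step 4: (\h.h)

Answer: (\h.h)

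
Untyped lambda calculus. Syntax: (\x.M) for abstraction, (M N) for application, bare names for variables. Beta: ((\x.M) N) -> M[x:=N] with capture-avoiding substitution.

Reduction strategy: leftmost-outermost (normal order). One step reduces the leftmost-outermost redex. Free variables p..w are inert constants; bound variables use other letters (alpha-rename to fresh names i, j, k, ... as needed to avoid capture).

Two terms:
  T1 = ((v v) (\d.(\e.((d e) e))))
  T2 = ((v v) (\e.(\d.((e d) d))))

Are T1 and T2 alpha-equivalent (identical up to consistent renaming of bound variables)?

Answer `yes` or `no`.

Answer: yes

Derivation:
Term 1: ((v v) (\d.(\e.((d e) e))))
Term 2: ((v v) (\e.(\d.((e d) d))))
Alpha-equivalence: compare structure up to binder renaming.
Result: True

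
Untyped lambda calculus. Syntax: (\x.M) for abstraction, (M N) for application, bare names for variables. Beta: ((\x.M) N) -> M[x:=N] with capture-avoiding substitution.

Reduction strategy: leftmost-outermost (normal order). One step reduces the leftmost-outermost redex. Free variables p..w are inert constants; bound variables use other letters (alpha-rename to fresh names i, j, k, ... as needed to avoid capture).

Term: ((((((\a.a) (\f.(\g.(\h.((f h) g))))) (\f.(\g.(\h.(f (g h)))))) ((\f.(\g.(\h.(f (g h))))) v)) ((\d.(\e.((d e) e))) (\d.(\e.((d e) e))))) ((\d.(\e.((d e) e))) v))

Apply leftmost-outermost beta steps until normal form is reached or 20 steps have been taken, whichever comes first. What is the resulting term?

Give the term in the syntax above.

Answer: ((v ((v (\h.(v ((v h) h)))) (((\f.(\g.(\h.(f (g h))))) v) ((\d.(\e.((d e) e))) v)))) (((\f.(\g.(\h.(f (g h))))) v) ((\d.(\e.((d e) e))) v)))

Derivation:
Step 0: ((((((\a.a) (\f.(\g.(\h.((f h) g))))) (\f.(\g.(\h.(f (g h)))))) ((\f.(\g.(\h.(f (g h))))) v)) ((\d.(\e.((d e) e))) (\d.(\e.((d e) e))))) ((\d.(\e.((d e) e))) v))
Step 1: (((((\f.(\g.(\h.((f h) g)))) (\f.(\g.(\h.(f (g h)))))) ((\f.(\g.(\h.(f (g h))))) v)) ((\d.(\e.((d e) e))) (\d.(\e.((d e) e))))) ((\d.(\e.((d e) e))) v))
Step 2: ((((\g.(\h.(((\f.(\g.(\h.(f (g h))))) h) g))) ((\f.(\g.(\h.(f (g h))))) v)) ((\d.(\e.((d e) e))) (\d.(\e.((d e) e))))) ((\d.(\e.((d e) e))) v))
Step 3: (((\h.(((\f.(\g.(\h.(f (g h))))) h) ((\f.(\g.(\h.(f (g h))))) v))) ((\d.(\e.((d e) e))) (\d.(\e.((d e) e))))) ((\d.(\e.((d e) e))) v))
Step 4: ((((\f.(\g.(\h.(f (g h))))) ((\d.(\e.((d e) e))) (\d.(\e.((d e) e))))) ((\f.(\g.(\h.(f (g h))))) v)) ((\d.(\e.((d e) e))) v))
Step 5: (((\g.(\h.(((\d.(\e.((d e) e))) (\d.(\e.((d e) e)))) (g h)))) ((\f.(\g.(\h.(f (g h))))) v)) ((\d.(\e.((d e) e))) v))
Step 6: ((\h.(((\d.(\e.((d e) e))) (\d.(\e.((d e) e)))) (((\f.(\g.(\h.(f (g h))))) v) h))) ((\d.(\e.((d e) e))) v))
Step 7: (((\d.(\e.((d e) e))) (\d.(\e.((d e) e)))) (((\f.(\g.(\h.(f (g h))))) v) ((\d.(\e.((d e) e))) v)))
Step 8: ((\e.(((\d.(\e.((d e) e))) e) e)) (((\f.(\g.(\h.(f (g h))))) v) ((\d.(\e.((d e) e))) v)))
Step 9: (((\d.(\e.((d e) e))) (((\f.(\g.(\h.(f (g h))))) v) ((\d.(\e.((d e) e))) v))) (((\f.(\g.(\h.(f (g h))))) v) ((\d.(\e.((d e) e))) v)))
Step 10: ((\e.(((((\f.(\g.(\h.(f (g h))))) v) ((\d.(\e.((d e) e))) v)) e) e)) (((\f.(\g.(\h.(f (g h))))) v) ((\d.(\e.((d e) e))) v)))
Step 11: (((((\f.(\g.(\h.(f (g h))))) v) ((\d.(\e.((d e) e))) v)) (((\f.(\g.(\h.(f (g h))))) v) ((\d.(\e.((d e) e))) v))) (((\f.(\g.(\h.(f (g h))))) v) ((\d.(\e.((d e) e))) v)))
Step 12: ((((\g.(\h.(v (g h)))) ((\d.(\e.((d e) e))) v)) (((\f.(\g.(\h.(f (g h))))) v) ((\d.(\e.((d e) e))) v))) (((\f.(\g.(\h.(f (g h))))) v) ((\d.(\e.((d e) e))) v)))
Step 13: (((\h.(v (((\d.(\e.((d e) e))) v) h))) (((\f.(\g.(\h.(f (g h))))) v) ((\d.(\e.((d e) e))) v))) (((\f.(\g.(\h.(f (g h))))) v) ((\d.(\e.((d e) e))) v)))
Step 14: ((v (((\d.(\e.((d e) e))) v) (((\f.(\g.(\h.(f (g h))))) v) ((\d.(\e.((d e) e))) v)))) (((\f.(\g.(\h.(f (g h))))) v) ((\d.(\e.((d e) e))) v)))
Step 15: ((v ((\e.((v e) e)) (((\f.(\g.(\h.(f (g h))))) v) ((\d.(\e.((d e) e))) v)))) (((\f.(\g.(\h.(f (g h))))) v) ((\d.(\e.((d e) e))) v)))
Step 16: ((v ((v (((\f.(\g.(\h.(f (g h))))) v) ((\d.(\e.((d e) e))) v))) (((\f.(\g.(\h.(f (g h))))) v) ((\d.(\e.((d e) e))) v)))) (((\f.(\g.(\h.(f (g h))))) v) ((\d.(\e.((d e) e))) v)))
Step 17: ((v ((v ((\g.(\h.(v (g h)))) ((\d.(\e.((d e) e))) v))) (((\f.(\g.(\h.(f (g h))))) v) ((\d.(\e.((d e) e))) v)))) (((\f.(\g.(\h.(f (g h))))) v) ((\d.(\e.((d e) e))) v)))
Step 18: ((v ((v (\h.(v (((\d.(\e.((d e) e))) v) h)))) (((\f.(\g.(\h.(f (g h))))) v) ((\d.(\e.((d e) e))) v)))) (((\f.(\g.(\h.(f (g h))))) v) ((\d.(\e.((d e) e))) v)))
Step 19: ((v ((v (\h.(v ((\e.((v e) e)) h)))) (((\f.(\g.(\h.(f (g h))))) v) ((\d.(\e.((d e) e))) v)))) (((\f.(\g.(\h.(f (g h))))) v) ((\d.(\e.((d e) e))) v)))
Step 20: ((v ((v (\h.(v ((v h) h)))) (((\f.(\g.(\h.(f (g h))))) v) ((\d.(\e.((d e) e))) v)))) (((\f.(\g.(\h.(f (g h))))) v) ((\d.(\e.((d e) e))) v)))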